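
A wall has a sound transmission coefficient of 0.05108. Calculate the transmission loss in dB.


Given values:
  tau = 0.05108
Formula: TL = 10 * log10(1 / tau)
Compute 1 / tau = 1 / 0.05108 = 19.5771
Compute log10(19.5771) = 1.291748
TL = 10 * 1.291748 = 12.92

12.92 dB


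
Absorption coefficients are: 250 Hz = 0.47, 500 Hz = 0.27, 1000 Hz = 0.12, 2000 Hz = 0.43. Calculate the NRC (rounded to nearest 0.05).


Given values:
  a_250 = 0.47, a_500 = 0.27
  a_1000 = 0.12, a_2000 = 0.43
Formula: NRC = (a250 + a500 + a1000 + a2000) / 4
Sum = 0.47 + 0.27 + 0.12 + 0.43 = 1.29
NRC = 1.29 / 4 = 0.3225
Rounded to nearest 0.05: 0.3

0.3


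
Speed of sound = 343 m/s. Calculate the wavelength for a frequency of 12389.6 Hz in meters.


Given values:
  c = 343 m/s, f = 12389.6 Hz
Formula: lambda = c / f
lambda = 343 / 12389.6
lambda = 0.0277

0.0277 m


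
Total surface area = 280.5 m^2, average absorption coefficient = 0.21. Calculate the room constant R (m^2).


Given values:
  S = 280.5 m^2, alpha = 0.21
Formula: R = S * alpha / (1 - alpha)
Numerator: 280.5 * 0.21 = 58.905
Denominator: 1 - 0.21 = 0.79
R = 58.905 / 0.79 = 74.56

74.56 m^2


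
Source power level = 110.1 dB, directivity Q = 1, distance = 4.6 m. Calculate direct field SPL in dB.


Given values:
  Lw = 110.1 dB, Q = 1, r = 4.6 m
Formula: SPL = Lw + 10 * log10(Q / (4 * pi * r^2))
Compute 4 * pi * r^2 = 4 * pi * 4.6^2 = 265.9044
Compute Q / denom = 1 / 265.9044 = 0.00376075
Compute 10 * log10(0.00376075) = -24.2473
SPL = 110.1 + (-24.2473) = 85.85

85.85 dB


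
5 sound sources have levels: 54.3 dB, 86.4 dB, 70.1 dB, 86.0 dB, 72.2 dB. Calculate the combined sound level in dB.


Formula: L_total = 10 * log10( sum(10^(Li/10)) )
  Source 1: 10^(54.3/10) = 269153.4804
  Source 2: 10^(86.4/10) = 436515832.2402
  Source 3: 10^(70.1/10) = 10232929.9228
  Source 4: 10^(86.0/10) = 398107170.5535
  Source 5: 10^(72.2/10) = 16595869.0744
Sum of linear values = 861720955.2713
L_total = 10 * log10(861720955.2713) = 89.35

89.35 dB


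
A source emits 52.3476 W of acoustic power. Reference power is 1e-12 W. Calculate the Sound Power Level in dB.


Given values:
  W = 52.3476 W
  W_ref = 1e-12 W
Formula: SWL = 10 * log10(W / W_ref)
Compute ratio: W / W_ref = 52347600000000
Compute log10: log10(52347600000000) = 13.718897
Multiply: SWL = 10 * 13.718897 = 137.19

137.19 dB


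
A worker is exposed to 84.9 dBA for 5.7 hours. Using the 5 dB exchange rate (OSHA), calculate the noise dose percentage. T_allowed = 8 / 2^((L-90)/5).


Given values:
  L = 84.9 dBA, T = 5.7 hours
Formula: T_allowed = 8 / 2^((L - 90) / 5)
Compute exponent: (84.9 - 90) / 5 = -1.02
Compute 2^(-1.02) = 0.493116
T_allowed = 8 / 0.493116 = 16.223363 hours
Dose = (T / T_allowed) * 100
Dose = (5.7 / 16.223363) * 100 = 35.13

35.13 %


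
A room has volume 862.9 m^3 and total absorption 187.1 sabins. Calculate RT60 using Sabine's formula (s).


Given values:
  V = 862.9 m^3
  A = 187.1 sabins
Formula: RT60 = 0.161 * V / A
Numerator: 0.161 * 862.9 = 138.9269
RT60 = 138.9269 / 187.1 = 0.743

0.743 s


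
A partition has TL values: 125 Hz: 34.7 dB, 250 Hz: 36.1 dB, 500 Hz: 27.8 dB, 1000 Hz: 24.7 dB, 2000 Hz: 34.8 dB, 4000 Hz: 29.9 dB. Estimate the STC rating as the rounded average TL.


Given TL values at each frequency:
  125 Hz: 34.7 dB
  250 Hz: 36.1 dB
  500 Hz: 27.8 dB
  1000 Hz: 24.7 dB
  2000 Hz: 34.8 dB
  4000 Hz: 29.9 dB
Formula: STC ~ round(average of TL values)
Sum = 34.7 + 36.1 + 27.8 + 24.7 + 34.8 + 29.9 = 188.0
Average = 188.0 / 6 = 31.33
Rounded: 31

31


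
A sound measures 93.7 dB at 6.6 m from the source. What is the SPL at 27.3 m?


Given values:
  SPL1 = 93.7 dB, r1 = 6.6 m, r2 = 27.3 m
Formula: SPL2 = SPL1 - 20 * log10(r2 / r1)
Compute ratio: r2 / r1 = 27.3 / 6.6 = 4.1364
Compute log10: log10(4.1364) = 0.616623
Compute drop: 20 * 0.616623 = 12.3325
SPL2 = 93.7 - 12.3325 = 81.37

81.37 dB


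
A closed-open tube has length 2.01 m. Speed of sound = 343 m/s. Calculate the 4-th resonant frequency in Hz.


Given values:
  Tube type: closed-open, L = 2.01 m, c = 343 m/s, n = 4
Formula: f_n = (2n - 1) * c / (4 * L)
Compute 2n - 1 = 2*4 - 1 = 7
Compute 4 * L = 4 * 2.01 = 8.04
f = 7 * 343 / 8.04
f = 298.63

298.63 Hz


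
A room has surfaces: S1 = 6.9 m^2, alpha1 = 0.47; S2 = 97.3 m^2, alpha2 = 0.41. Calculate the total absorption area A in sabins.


Given surfaces:
  Surface 1: 6.9 * 0.47 = 3.243
  Surface 2: 97.3 * 0.41 = 39.893
Formula: A = sum(Si * alpha_i)
A = 3.243 + 39.893
A = 43.14

43.14 sabins


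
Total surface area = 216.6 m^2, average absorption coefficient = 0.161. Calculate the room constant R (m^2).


Given values:
  S = 216.6 m^2, alpha = 0.161
Formula: R = S * alpha / (1 - alpha)
Numerator: 216.6 * 0.161 = 34.8726
Denominator: 1 - 0.161 = 0.839
R = 34.8726 / 0.839 = 41.56

41.56 m^2


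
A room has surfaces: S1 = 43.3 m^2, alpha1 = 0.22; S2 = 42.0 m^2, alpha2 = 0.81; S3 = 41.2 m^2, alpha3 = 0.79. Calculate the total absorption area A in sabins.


Given surfaces:
  Surface 1: 43.3 * 0.22 = 9.526
  Surface 2: 42.0 * 0.81 = 34.02
  Surface 3: 41.2 * 0.79 = 32.548
Formula: A = sum(Si * alpha_i)
A = 9.526 + 34.02 + 32.548
A = 76.09

76.09 sabins


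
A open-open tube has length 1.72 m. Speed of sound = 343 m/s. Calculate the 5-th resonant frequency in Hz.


Given values:
  Tube type: open-open, L = 1.72 m, c = 343 m/s, n = 5
Formula: f_n = n * c / (2 * L)
Compute 2 * L = 2 * 1.72 = 3.44
f = 5 * 343 / 3.44
f = 498.55

498.55 Hz


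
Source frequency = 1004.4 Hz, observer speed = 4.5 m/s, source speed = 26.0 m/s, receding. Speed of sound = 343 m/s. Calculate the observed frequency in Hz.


Given values:
  f_s = 1004.4 Hz, v_o = 4.5 m/s, v_s = 26.0 m/s
  Direction: receding
Formula: f_o = f_s * (c - v_o) / (c + v_s)
Numerator: c - v_o = 343 - 4.5 = 338.5
Denominator: c + v_s = 343 + 26.0 = 369.0
f_o = 1004.4 * 338.5 / 369.0 = 921.38

921.38 Hz


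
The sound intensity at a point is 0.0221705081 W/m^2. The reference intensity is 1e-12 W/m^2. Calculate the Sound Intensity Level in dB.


Given values:
  I = 0.0221705081 W/m^2
  I_ref = 1e-12 W/m^2
Formula: SIL = 10 * log10(I / I_ref)
Compute ratio: I / I_ref = 22170508100
Compute log10: log10(22170508100) = 10.345776
Multiply: SIL = 10 * 10.345776 = 103.46

103.46 dB


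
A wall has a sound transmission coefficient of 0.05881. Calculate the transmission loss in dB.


Given values:
  tau = 0.05881
Formula: TL = 10 * log10(1 / tau)
Compute 1 / tau = 1 / 0.05881 = 17.0039
Compute log10(17.0039) = 1.230549
TL = 10 * 1.230549 = 12.31

12.31 dB


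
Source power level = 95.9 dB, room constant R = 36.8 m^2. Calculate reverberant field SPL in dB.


Given values:
  Lw = 95.9 dB, R = 36.8 m^2
Formula: SPL = Lw + 10 * log10(4 / R)
Compute 4 / R = 4 / 36.8 = 0.108696
Compute 10 * log10(0.108696) = -9.6379
SPL = 95.9 + (-9.6379) = 86.26

86.26 dB


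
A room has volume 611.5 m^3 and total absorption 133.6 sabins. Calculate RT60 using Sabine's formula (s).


Given values:
  V = 611.5 m^3
  A = 133.6 sabins
Formula: RT60 = 0.161 * V / A
Numerator: 0.161 * 611.5 = 98.4515
RT60 = 98.4515 / 133.6 = 0.737

0.737 s


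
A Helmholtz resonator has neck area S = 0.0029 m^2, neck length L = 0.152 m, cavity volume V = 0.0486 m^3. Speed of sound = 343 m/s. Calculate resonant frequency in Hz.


Given values:
  S = 0.0029 m^2, L = 0.152 m, V = 0.0486 m^3, c = 343 m/s
Formula: f = (c / (2*pi)) * sqrt(S / (V * L))
Compute V * L = 0.0486 * 0.152 = 0.0073872
Compute S / (V * L) = 0.0029 / 0.0073872 = 0.3926
Compute sqrt(0.3926) = 0.626578
Compute c / (2*pi) = 343 / 6.283185 = 54.590148
f = 54.590148 * 0.626578 = 34.2

34.2 Hz


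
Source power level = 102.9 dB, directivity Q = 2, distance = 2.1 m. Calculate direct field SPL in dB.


Given values:
  Lw = 102.9 dB, Q = 2, r = 2.1 m
Formula: SPL = Lw + 10 * log10(Q / (4 * pi * r^2))
Compute 4 * pi * r^2 = 4 * pi * 2.1^2 = 55.4177
Compute Q / denom = 2 / 55.4177 = 0.03608955
Compute 10 * log10(0.03608955) = -14.4262
SPL = 102.9 + (-14.4262) = 88.47

88.47 dB


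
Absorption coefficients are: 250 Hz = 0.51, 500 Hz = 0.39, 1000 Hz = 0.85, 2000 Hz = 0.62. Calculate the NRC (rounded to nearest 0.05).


Given values:
  a_250 = 0.51, a_500 = 0.39
  a_1000 = 0.85, a_2000 = 0.62
Formula: NRC = (a250 + a500 + a1000 + a2000) / 4
Sum = 0.51 + 0.39 + 0.85 + 0.62 = 2.37
NRC = 2.37 / 4 = 0.5925
Rounded to nearest 0.05: 0.6

0.6


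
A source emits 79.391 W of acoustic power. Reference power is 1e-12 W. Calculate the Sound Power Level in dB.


Given values:
  W = 79.391 W
  W_ref = 1e-12 W
Formula: SWL = 10 * log10(W / W_ref)
Compute ratio: W / W_ref = 79391000000000
Compute log10: log10(79391000000000) = 13.899771
Multiply: SWL = 10 * 13.899771 = 139.0

139.0 dB


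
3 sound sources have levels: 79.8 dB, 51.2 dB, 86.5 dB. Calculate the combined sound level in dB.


Formula: L_total = 10 * log10( sum(10^(Li/10)) )
  Source 1: 10^(79.8/10) = 95499258.6021
  Source 2: 10^(51.2/10) = 131825.6739
  Source 3: 10^(86.5/10) = 446683592.151
Sum of linear values = 542314676.427
L_total = 10 * log10(542314676.427) = 87.34

87.34 dB


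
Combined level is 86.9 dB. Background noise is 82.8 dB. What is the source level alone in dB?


Given values:
  L_total = 86.9 dB, L_bg = 82.8 dB
Formula: L_source = 10 * log10(10^(L_total/10) - 10^(L_bg/10))
Convert to linear:
  10^(86.9/10) = 489778819.3684
  10^(82.8/10) = 190546071.7963
Difference: 489778819.3684 - 190546071.7963 = 299232747.5721
L_source = 10 * log10(299232747.5721) = 84.76

84.76 dB


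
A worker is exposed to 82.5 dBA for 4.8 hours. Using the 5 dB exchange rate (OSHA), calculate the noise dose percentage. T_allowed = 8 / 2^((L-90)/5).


Given values:
  L = 82.5 dBA, T = 4.8 hours
Formula: T_allowed = 8 / 2^((L - 90) / 5)
Compute exponent: (82.5 - 90) / 5 = -1.5
Compute 2^(-1.5) = 0.353553
T_allowed = 8 / 0.353553 = 22.627442 hours
Dose = (T / T_allowed) * 100
Dose = (4.8 / 22.627442) * 100 = 21.21

21.21 %


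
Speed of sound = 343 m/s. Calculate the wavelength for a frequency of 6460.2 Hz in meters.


Given values:
  c = 343 m/s, f = 6460.2 Hz
Formula: lambda = c / f
lambda = 343 / 6460.2
lambda = 0.0531

0.0531 m


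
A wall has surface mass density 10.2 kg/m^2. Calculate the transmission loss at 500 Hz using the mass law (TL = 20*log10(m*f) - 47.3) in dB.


Given values:
  m = 10.2 kg/m^2, f = 500 Hz
Formula: TL = 20 * log10(m * f) - 47.3
Compute m * f = 10.2 * 500 = 5100.0
Compute log10(5100.0) = 3.70757
Compute 20 * 3.70757 = 74.1514
TL = 74.1514 - 47.3 = 26.85

26.85 dB


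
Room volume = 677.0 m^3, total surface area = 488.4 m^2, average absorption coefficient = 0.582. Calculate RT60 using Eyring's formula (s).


Given values:
  V = 677.0 m^3, S = 488.4 m^2, alpha = 0.582
Formula: RT60 = 0.161 * V / (-S * ln(1 - alpha))
Compute ln(1 - 0.582) = ln(0.418) = -0.872274
Denominator: -488.4 * -0.872274 = 426.0186
Numerator: 0.161 * 677.0 = 108.997
RT60 = 108.997 / 426.0186 = 0.256

0.256 s


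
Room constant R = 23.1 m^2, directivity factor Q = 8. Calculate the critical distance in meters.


Given values:
  R = 23.1 m^2, Q = 8
Formula: d_c = 0.141 * sqrt(Q * R)
Compute Q * R = 8 * 23.1 = 184.8
Compute sqrt(184.8) = 13.5941
d_c = 0.141 * 13.5941 = 1.917

1.917 m


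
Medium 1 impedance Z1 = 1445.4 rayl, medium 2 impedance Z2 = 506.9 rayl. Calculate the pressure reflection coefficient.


Given values:
  Z1 = 1445.4 rayl, Z2 = 506.9 rayl
Formula: R = (Z2 - Z1) / (Z2 + Z1)
Numerator: Z2 - Z1 = 506.9 - 1445.4 = -938.5
Denominator: Z2 + Z1 = 506.9 + 1445.4 = 1952.3
R = -938.5 / 1952.3 = -0.4807

-0.4807


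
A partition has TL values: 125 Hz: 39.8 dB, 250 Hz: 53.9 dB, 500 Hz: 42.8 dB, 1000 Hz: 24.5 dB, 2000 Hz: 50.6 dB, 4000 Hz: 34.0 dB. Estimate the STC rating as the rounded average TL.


Given TL values at each frequency:
  125 Hz: 39.8 dB
  250 Hz: 53.9 dB
  500 Hz: 42.8 dB
  1000 Hz: 24.5 dB
  2000 Hz: 50.6 dB
  4000 Hz: 34.0 dB
Formula: STC ~ round(average of TL values)
Sum = 39.8 + 53.9 + 42.8 + 24.5 + 50.6 + 34.0 = 245.6
Average = 245.6 / 6 = 40.93
Rounded: 41

41


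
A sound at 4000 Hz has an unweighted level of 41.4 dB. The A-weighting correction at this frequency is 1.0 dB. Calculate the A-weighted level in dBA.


Given values:
  SPL = 41.4 dB
  A-weighting at 4000 Hz = 1.0 dB
Formula: L_A = SPL + A_weight
L_A = 41.4 + (1.0)
L_A = 42.4

42.4 dBA


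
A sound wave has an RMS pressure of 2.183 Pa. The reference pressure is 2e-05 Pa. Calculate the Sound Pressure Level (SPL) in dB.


Given values:
  p = 2.183 Pa
  p_ref = 2e-05 Pa
Formula: SPL = 20 * log10(p / p_ref)
Compute ratio: p / p_ref = 2.183 / 2e-05 = 109150
Compute log10: log10(109150) = 5.038024
Multiply: SPL = 20 * 5.038024 = 100.76

100.76 dB


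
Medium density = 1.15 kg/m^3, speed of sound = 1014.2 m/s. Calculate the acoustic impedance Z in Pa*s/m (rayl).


Given values:
  rho = 1.15 kg/m^3
  c = 1014.2 m/s
Formula: Z = rho * c
Z = 1.15 * 1014.2
Z = 1166.33

1166.33 rayl


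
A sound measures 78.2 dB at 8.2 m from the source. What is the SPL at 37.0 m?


Given values:
  SPL1 = 78.2 dB, r1 = 8.2 m, r2 = 37.0 m
Formula: SPL2 = SPL1 - 20 * log10(r2 / r1)
Compute ratio: r2 / r1 = 37.0 / 8.2 = 4.5122
Compute log10: log10(4.5122) = 0.654388
Compute drop: 20 * 0.654388 = 13.0878
SPL2 = 78.2 - 13.0878 = 65.11

65.11 dB


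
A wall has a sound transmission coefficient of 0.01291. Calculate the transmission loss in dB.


Given values:
  tau = 0.01291
Formula: TL = 10 * log10(1 / tau)
Compute 1 / tau = 1 / 0.01291 = 77.4593
Compute log10(77.4593) = 1.889074
TL = 10 * 1.889074 = 18.89

18.89 dB


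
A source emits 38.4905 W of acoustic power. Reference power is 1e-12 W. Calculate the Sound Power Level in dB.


Given values:
  W = 38.4905 W
  W_ref = 1e-12 W
Formula: SWL = 10 * log10(W / W_ref)
Compute ratio: W / W_ref = 38490500000000
Compute log10: log10(38490500000000) = 13.585354
Multiply: SWL = 10 * 13.585354 = 135.85

135.85 dB


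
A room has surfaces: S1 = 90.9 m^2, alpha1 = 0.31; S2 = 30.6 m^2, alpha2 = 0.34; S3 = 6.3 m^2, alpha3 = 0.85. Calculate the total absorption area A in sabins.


Given surfaces:
  Surface 1: 90.9 * 0.31 = 28.179
  Surface 2: 30.6 * 0.34 = 10.404
  Surface 3: 6.3 * 0.85 = 5.355
Formula: A = sum(Si * alpha_i)
A = 28.179 + 10.404 + 5.355
A = 43.94

43.94 sabins


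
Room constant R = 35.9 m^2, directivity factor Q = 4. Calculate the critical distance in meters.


Given values:
  R = 35.9 m^2, Q = 4
Formula: d_c = 0.141 * sqrt(Q * R)
Compute Q * R = 4 * 35.9 = 143.6
Compute sqrt(143.6) = 11.9833
d_c = 0.141 * 11.9833 = 1.69

1.69 m


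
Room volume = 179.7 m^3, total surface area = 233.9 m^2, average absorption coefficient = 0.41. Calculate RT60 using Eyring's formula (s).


Given values:
  V = 179.7 m^3, S = 233.9 m^2, alpha = 0.41
Formula: RT60 = 0.161 * V / (-S * ln(1 - alpha))
Compute ln(1 - 0.41) = ln(0.59) = -0.527633
Denominator: -233.9 * -0.527633 = 123.4134
Numerator: 0.161 * 179.7 = 28.9317
RT60 = 28.9317 / 123.4134 = 0.234

0.234 s


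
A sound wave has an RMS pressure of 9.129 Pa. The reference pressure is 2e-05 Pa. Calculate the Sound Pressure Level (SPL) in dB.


Given values:
  p = 9.129 Pa
  p_ref = 2e-05 Pa
Formula: SPL = 20 * log10(p / p_ref)
Compute ratio: p / p_ref = 9.129 / 2e-05 = 456450
Compute log10: log10(456450) = 5.659393
Multiply: SPL = 20 * 5.659393 = 113.19

113.19 dB


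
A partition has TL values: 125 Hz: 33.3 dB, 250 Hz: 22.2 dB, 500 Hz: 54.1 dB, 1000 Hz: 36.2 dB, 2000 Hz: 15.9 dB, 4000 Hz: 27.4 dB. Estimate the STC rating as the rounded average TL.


Given TL values at each frequency:
  125 Hz: 33.3 dB
  250 Hz: 22.2 dB
  500 Hz: 54.1 dB
  1000 Hz: 36.2 dB
  2000 Hz: 15.9 dB
  4000 Hz: 27.4 dB
Formula: STC ~ round(average of TL values)
Sum = 33.3 + 22.2 + 54.1 + 36.2 + 15.9 + 27.4 = 189.1
Average = 189.1 / 6 = 31.52
Rounded: 32

32


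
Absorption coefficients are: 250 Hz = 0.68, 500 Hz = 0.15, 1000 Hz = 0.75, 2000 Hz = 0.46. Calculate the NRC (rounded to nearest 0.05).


Given values:
  a_250 = 0.68, a_500 = 0.15
  a_1000 = 0.75, a_2000 = 0.46
Formula: NRC = (a250 + a500 + a1000 + a2000) / 4
Sum = 0.68 + 0.15 + 0.75 + 0.46 = 2.04
NRC = 2.04 / 4 = 0.51
Rounded to nearest 0.05: 0.5

0.5


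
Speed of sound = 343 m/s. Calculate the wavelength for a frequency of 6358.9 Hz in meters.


Given values:
  c = 343 m/s, f = 6358.9 Hz
Formula: lambda = c / f
lambda = 343 / 6358.9
lambda = 0.0539

0.0539 m


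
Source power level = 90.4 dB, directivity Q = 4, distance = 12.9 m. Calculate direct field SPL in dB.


Given values:
  Lw = 90.4 dB, Q = 4, r = 12.9 m
Formula: SPL = Lw + 10 * log10(Q / (4 * pi * r^2))
Compute 4 * pi * r^2 = 4 * pi * 12.9^2 = 2091.1697
Compute Q / denom = 4 / 2091.1697 = 0.00191281
Compute 10 * log10(0.00191281) = -27.1833
SPL = 90.4 + (-27.1833) = 63.22

63.22 dB


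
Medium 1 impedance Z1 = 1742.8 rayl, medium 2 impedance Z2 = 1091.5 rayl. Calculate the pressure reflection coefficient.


Given values:
  Z1 = 1742.8 rayl, Z2 = 1091.5 rayl
Formula: R = (Z2 - Z1) / (Z2 + Z1)
Numerator: Z2 - Z1 = 1091.5 - 1742.8 = -651.3
Denominator: Z2 + Z1 = 1091.5 + 1742.8 = 2834.3
R = -651.3 / 2834.3 = -0.2298

-0.2298


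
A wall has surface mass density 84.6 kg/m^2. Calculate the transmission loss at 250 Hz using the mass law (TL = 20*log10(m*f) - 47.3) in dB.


Given values:
  m = 84.6 kg/m^2, f = 250 Hz
Formula: TL = 20 * log10(m * f) - 47.3
Compute m * f = 84.6 * 250 = 21150.0
Compute log10(21150.0) = 4.32531
Compute 20 * 4.32531 = 86.5062
TL = 86.5062 - 47.3 = 39.21

39.21 dB


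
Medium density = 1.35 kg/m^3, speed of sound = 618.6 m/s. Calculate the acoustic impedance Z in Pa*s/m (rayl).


Given values:
  rho = 1.35 kg/m^3
  c = 618.6 m/s
Formula: Z = rho * c
Z = 1.35 * 618.6
Z = 835.11

835.11 rayl


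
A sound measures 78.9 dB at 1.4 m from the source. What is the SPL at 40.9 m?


Given values:
  SPL1 = 78.9 dB, r1 = 1.4 m, r2 = 40.9 m
Formula: SPL2 = SPL1 - 20 * log10(r2 / r1)
Compute ratio: r2 / r1 = 40.9 / 1.4 = 29.2143
Compute log10: log10(29.2143) = 1.465595
Compute drop: 20 * 1.465595 = 29.3119
SPL2 = 78.9 - 29.3119 = 49.59

49.59 dB


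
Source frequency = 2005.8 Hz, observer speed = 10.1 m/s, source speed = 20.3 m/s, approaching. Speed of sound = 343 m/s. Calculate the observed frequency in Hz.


Given values:
  f_s = 2005.8 Hz, v_o = 10.1 m/s, v_s = 20.3 m/s
  Direction: approaching
Formula: f_o = f_s * (c + v_o) / (c - v_s)
Numerator: c + v_o = 343 + 10.1 = 353.1
Denominator: c - v_s = 343 - 20.3 = 322.7
f_o = 2005.8 * 353.1 / 322.7 = 2194.76

2194.76 Hz


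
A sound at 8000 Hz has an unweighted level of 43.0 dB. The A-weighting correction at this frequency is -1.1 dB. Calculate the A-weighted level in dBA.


Given values:
  SPL = 43.0 dB
  A-weighting at 8000 Hz = -1.1 dB
Formula: L_A = SPL + A_weight
L_A = 43.0 + (-1.1)
L_A = 41.9

41.9 dBA


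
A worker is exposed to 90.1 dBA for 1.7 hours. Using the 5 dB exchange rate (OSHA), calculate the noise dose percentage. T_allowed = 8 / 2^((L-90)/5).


Given values:
  L = 90.1 dBA, T = 1.7 hours
Formula: T_allowed = 8 / 2^((L - 90) / 5)
Compute exponent: (90.1 - 90) / 5 = 0.02
Compute 2^(0.02) = 1.013959
T_allowed = 8 / 1.013959 = 7.889865 hours
Dose = (T / T_allowed) * 100
Dose = (1.7 / 7.889865) * 100 = 21.55

21.55 %


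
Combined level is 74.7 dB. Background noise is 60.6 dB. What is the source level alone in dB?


Given values:
  L_total = 74.7 dB, L_bg = 60.6 dB
Formula: L_source = 10 * log10(10^(L_total/10) - 10^(L_bg/10))
Convert to linear:
  10^(74.7/10) = 29512092.2667
  10^(60.6/10) = 1148153.6215
Difference: 29512092.2667 - 1148153.6215 = 28363938.6452
L_source = 10 * log10(28363938.6452) = 74.53

74.53 dB


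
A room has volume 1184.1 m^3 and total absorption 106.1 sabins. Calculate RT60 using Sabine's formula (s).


Given values:
  V = 1184.1 m^3
  A = 106.1 sabins
Formula: RT60 = 0.161 * V / A
Numerator: 0.161 * 1184.1 = 190.6401
RT60 = 190.6401 / 106.1 = 1.797

1.797 s


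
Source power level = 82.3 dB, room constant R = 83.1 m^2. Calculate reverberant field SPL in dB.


Given values:
  Lw = 82.3 dB, R = 83.1 m^2
Formula: SPL = Lw + 10 * log10(4 / R)
Compute 4 / R = 4 / 83.1 = 0.048135
Compute 10 * log10(0.048135) = -13.1754
SPL = 82.3 + (-13.1754) = 69.12

69.12 dB


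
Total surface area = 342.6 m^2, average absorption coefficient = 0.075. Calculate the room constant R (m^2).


Given values:
  S = 342.6 m^2, alpha = 0.075
Formula: R = S * alpha / (1 - alpha)
Numerator: 342.6 * 0.075 = 25.695
Denominator: 1 - 0.075 = 0.925
R = 25.695 / 0.925 = 27.78

27.78 m^2


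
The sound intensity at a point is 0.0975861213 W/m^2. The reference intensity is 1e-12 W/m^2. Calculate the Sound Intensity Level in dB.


Given values:
  I = 0.0975861213 W/m^2
  I_ref = 1e-12 W/m^2
Formula: SIL = 10 * log10(I / I_ref)
Compute ratio: I / I_ref = 97586121300
Compute log10: log10(97586121300) = 10.989388
Multiply: SIL = 10 * 10.989388 = 109.89

109.89 dB


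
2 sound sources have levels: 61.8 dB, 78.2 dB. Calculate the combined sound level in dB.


Formula: L_total = 10 * log10( sum(10^(Li/10)) )
  Source 1: 10^(61.8/10) = 1513561.2484
  Source 2: 10^(78.2/10) = 66069344.8008
Sum of linear values = 67582906.0492
L_total = 10 * log10(67582906.0492) = 78.3

78.3 dB


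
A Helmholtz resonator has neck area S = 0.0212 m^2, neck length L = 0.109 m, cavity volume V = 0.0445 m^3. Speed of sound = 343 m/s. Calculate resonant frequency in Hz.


Given values:
  S = 0.0212 m^2, L = 0.109 m, V = 0.0445 m^3, c = 343 m/s
Formula: f = (c / (2*pi)) * sqrt(S / (V * L))
Compute V * L = 0.0445 * 0.109 = 0.0048505
Compute S / (V * L) = 0.0212 / 0.0048505 = 4.3707
Compute sqrt(4.3707) = 2.090622
Compute c / (2*pi) = 343 / 6.283185 = 54.590148
f = 54.590148 * 2.090622 = 114.13

114.13 Hz


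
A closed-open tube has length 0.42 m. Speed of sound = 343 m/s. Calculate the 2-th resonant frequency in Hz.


Given values:
  Tube type: closed-open, L = 0.42 m, c = 343 m/s, n = 2
Formula: f_n = (2n - 1) * c / (4 * L)
Compute 2n - 1 = 2*2 - 1 = 3
Compute 4 * L = 4 * 0.42 = 1.68
f = 3 * 343 / 1.68
f = 612.5

612.5 Hz


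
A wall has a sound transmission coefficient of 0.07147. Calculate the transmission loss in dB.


Given values:
  tau = 0.07147
Formula: TL = 10 * log10(1 / tau)
Compute 1 / tau = 1 / 0.07147 = 13.9919
Compute log10(13.9919) = 1.145877
TL = 10 * 1.145877 = 11.46

11.46 dB


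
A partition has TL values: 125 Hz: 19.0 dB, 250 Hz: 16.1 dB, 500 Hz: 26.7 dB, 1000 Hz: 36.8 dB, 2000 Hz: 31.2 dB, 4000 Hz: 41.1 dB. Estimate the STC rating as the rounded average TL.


Given TL values at each frequency:
  125 Hz: 19.0 dB
  250 Hz: 16.1 dB
  500 Hz: 26.7 dB
  1000 Hz: 36.8 dB
  2000 Hz: 31.2 dB
  4000 Hz: 41.1 dB
Formula: STC ~ round(average of TL values)
Sum = 19.0 + 16.1 + 26.7 + 36.8 + 31.2 + 41.1 = 170.9
Average = 170.9 / 6 = 28.48
Rounded: 28

28


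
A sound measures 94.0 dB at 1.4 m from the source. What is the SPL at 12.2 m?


Given values:
  SPL1 = 94.0 dB, r1 = 1.4 m, r2 = 12.2 m
Formula: SPL2 = SPL1 - 20 * log10(r2 / r1)
Compute ratio: r2 / r1 = 12.2 / 1.4 = 8.7143
Compute log10: log10(8.7143) = 0.940233
Compute drop: 20 * 0.940233 = 18.8047
SPL2 = 94.0 - 18.8047 = 75.2

75.2 dB


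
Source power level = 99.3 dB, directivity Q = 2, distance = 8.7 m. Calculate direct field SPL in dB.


Given values:
  Lw = 99.3 dB, Q = 2, r = 8.7 m
Formula: SPL = Lw + 10 * log10(Q / (4 * pi * r^2))
Compute 4 * pi * r^2 = 4 * pi * 8.7^2 = 951.1486
Compute Q / denom = 2 / 951.1486 = 0.00210272
Compute 10 * log10(0.00210272) = -26.7722
SPL = 99.3 + (-26.7722) = 72.53

72.53 dB


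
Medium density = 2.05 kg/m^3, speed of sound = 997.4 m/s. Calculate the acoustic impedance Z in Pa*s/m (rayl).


Given values:
  rho = 2.05 kg/m^3
  c = 997.4 m/s
Formula: Z = rho * c
Z = 2.05 * 997.4
Z = 2044.67

2044.67 rayl


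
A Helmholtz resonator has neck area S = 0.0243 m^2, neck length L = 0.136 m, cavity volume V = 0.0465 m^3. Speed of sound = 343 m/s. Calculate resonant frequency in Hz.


Given values:
  S = 0.0243 m^2, L = 0.136 m, V = 0.0465 m^3, c = 343 m/s
Formula: f = (c / (2*pi)) * sqrt(S / (V * L))
Compute V * L = 0.0465 * 0.136 = 0.006324
Compute S / (V * L) = 0.0243 / 0.006324 = 3.8425
Compute sqrt(3.8425) = 1.96023
Compute c / (2*pi) = 343 / 6.283185 = 54.590148
f = 54.590148 * 1.96023 = 107.01

107.01 Hz


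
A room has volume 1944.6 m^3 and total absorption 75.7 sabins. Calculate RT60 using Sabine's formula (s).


Given values:
  V = 1944.6 m^3
  A = 75.7 sabins
Formula: RT60 = 0.161 * V / A
Numerator: 0.161 * 1944.6 = 313.0806
RT60 = 313.0806 / 75.7 = 4.136

4.136 s


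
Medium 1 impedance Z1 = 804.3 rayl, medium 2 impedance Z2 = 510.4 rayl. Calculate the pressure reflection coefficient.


Given values:
  Z1 = 804.3 rayl, Z2 = 510.4 rayl
Formula: R = (Z2 - Z1) / (Z2 + Z1)
Numerator: Z2 - Z1 = 510.4 - 804.3 = -293.9
Denominator: Z2 + Z1 = 510.4 + 804.3 = 1314.7
R = -293.9 / 1314.7 = -0.2235

-0.2235


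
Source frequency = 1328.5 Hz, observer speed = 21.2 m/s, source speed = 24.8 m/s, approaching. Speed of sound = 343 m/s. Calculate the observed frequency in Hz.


Given values:
  f_s = 1328.5 Hz, v_o = 21.2 m/s, v_s = 24.8 m/s
  Direction: approaching
Formula: f_o = f_s * (c + v_o) / (c - v_s)
Numerator: c + v_o = 343 + 21.2 = 364.2
Denominator: c - v_s = 343 - 24.8 = 318.2
f_o = 1328.5 * 364.2 / 318.2 = 1520.55

1520.55 Hz


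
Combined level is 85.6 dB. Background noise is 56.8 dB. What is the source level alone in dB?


Given values:
  L_total = 85.6 dB, L_bg = 56.8 dB
Formula: L_source = 10 * log10(10^(L_total/10) - 10^(L_bg/10))
Convert to linear:
  10^(85.6/10) = 363078054.7701
  10^(56.8/10) = 478630.0923
Difference: 363078054.7701 - 478630.0923 = 362599424.6778
L_source = 10 * log10(362599424.6778) = 85.59

85.59 dB


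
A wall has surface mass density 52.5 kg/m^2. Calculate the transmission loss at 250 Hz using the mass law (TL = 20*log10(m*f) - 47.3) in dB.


Given values:
  m = 52.5 kg/m^2, f = 250 Hz
Formula: TL = 20 * log10(m * f) - 47.3
Compute m * f = 52.5 * 250 = 13125.0
Compute log10(13125.0) = 4.118099
Compute 20 * 4.118099 = 82.362
TL = 82.362 - 47.3 = 35.06

35.06 dB


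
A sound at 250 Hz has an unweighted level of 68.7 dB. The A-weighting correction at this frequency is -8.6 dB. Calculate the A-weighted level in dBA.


Given values:
  SPL = 68.7 dB
  A-weighting at 250 Hz = -8.6 dB
Formula: L_A = SPL + A_weight
L_A = 68.7 + (-8.6)
L_A = 60.1

60.1 dBA


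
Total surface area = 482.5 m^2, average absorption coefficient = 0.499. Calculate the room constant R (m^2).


Given values:
  S = 482.5 m^2, alpha = 0.499
Formula: R = S * alpha / (1 - alpha)
Numerator: 482.5 * 0.499 = 240.7675
Denominator: 1 - 0.499 = 0.501
R = 240.7675 / 0.501 = 480.57

480.57 m^2


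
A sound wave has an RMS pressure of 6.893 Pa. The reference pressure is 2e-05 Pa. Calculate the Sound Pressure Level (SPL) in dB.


Given values:
  p = 6.893 Pa
  p_ref = 2e-05 Pa
Formula: SPL = 20 * log10(p / p_ref)
Compute ratio: p / p_ref = 6.893 / 2e-05 = 344650
Compute log10: log10(344650) = 5.537378
Multiply: SPL = 20 * 5.537378 = 110.75

110.75 dB


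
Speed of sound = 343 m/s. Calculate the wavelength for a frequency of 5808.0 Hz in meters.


Given values:
  c = 343 m/s, f = 5808.0 Hz
Formula: lambda = c / f
lambda = 343 / 5808.0
lambda = 0.0591

0.0591 m


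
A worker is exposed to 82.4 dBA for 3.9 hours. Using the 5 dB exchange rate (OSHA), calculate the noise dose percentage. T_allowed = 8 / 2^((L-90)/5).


Given values:
  L = 82.4 dBA, T = 3.9 hours
Formula: T_allowed = 8 / 2^((L - 90) / 5)
Compute exponent: (82.4 - 90) / 5 = -1.52
Compute 2^(-1.52) = 0.348686
T_allowed = 8 / 0.348686 = 22.943278 hours
Dose = (T / T_allowed) * 100
Dose = (3.9 / 22.943278) * 100 = 17.0

17.0 %


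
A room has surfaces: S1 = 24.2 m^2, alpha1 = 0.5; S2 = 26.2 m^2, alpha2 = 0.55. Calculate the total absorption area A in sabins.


Given surfaces:
  Surface 1: 24.2 * 0.5 = 12.1
  Surface 2: 26.2 * 0.55 = 14.41
Formula: A = sum(Si * alpha_i)
A = 12.1 + 14.41
A = 26.51

26.51 sabins


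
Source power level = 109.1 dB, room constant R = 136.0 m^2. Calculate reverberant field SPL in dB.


Given values:
  Lw = 109.1 dB, R = 136.0 m^2
Formula: SPL = Lw + 10 * log10(4 / R)
Compute 4 / R = 4 / 136.0 = 0.029412
Compute 10 * log10(0.029412) = -15.3148
SPL = 109.1 + (-15.3148) = 93.79

93.79 dB


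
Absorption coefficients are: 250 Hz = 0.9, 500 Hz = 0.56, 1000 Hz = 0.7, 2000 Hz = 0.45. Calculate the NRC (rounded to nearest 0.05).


Given values:
  a_250 = 0.9, a_500 = 0.56
  a_1000 = 0.7, a_2000 = 0.45
Formula: NRC = (a250 + a500 + a1000 + a2000) / 4
Sum = 0.9 + 0.56 + 0.7 + 0.45 = 2.61
NRC = 2.61 / 4 = 0.6525
Rounded to nearest 0.05: 0.65

0.65


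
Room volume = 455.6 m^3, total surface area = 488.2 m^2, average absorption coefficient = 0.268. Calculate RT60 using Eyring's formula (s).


Given values:
  V = 455.6 m^3, S = 488.2 m^2, alpha = 0.268
Formula: RT60 = 0.161 * V / (-S * ln(1 - alpha))
Compute ln(1 - 0.268) = ln(0.732) = -0.311975
Denominator: -488.2 * -0.311975 = 152.3062
Numerator: 0.161 * 455.6 = 73.3516
RT60 = 73.3516 / 152.3062 = 0.482

0.482 s


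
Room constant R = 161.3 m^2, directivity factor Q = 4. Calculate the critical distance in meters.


Given values:
  R = 161.3 m^2, Q = 4
Formula: d_c = 0.141 * sqrt(Q * R)
Compute Q * R = 4 * 161.3 = 645.2
Compute sqrt(645.2) = 25.4008
d_c = 0.141 * 25.4008 = 3.582

3.582 m


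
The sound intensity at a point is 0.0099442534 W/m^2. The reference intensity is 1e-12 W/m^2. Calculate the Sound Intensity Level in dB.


Given values:
  I = 0.0099442534 W/m^2
  I_ref = 1e-12 W/m^2
Formula: SIL = 10 * log10(I / I_ref)
Compute ratio: I / I_ref = 9944253400
Compute log10: log10(9944253400) = 9.997572
Multiply: SIL = 10 * 9.997572 = 99.98

99.98 dB


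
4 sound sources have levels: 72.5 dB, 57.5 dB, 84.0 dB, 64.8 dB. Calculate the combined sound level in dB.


Formula: L_total = 10 * log10( sum(10^(Li/10)) )
  Source 1: 10^(72.5/10) = 17782794.1004
  Source 2: 10^(57.5/10) = 562341.3252
  Source 3: 10^(84.0/10) = 251188643.151
  Source 4: 10^(64.8/10) = 3019951.7204
Sum of linear values = 272553730.297
L_total = 10 * log10(272553730.297) = 84.35

84.35 dB


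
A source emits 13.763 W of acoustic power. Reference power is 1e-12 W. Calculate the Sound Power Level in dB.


Given values:
  W = 13.763 W
  W_ref = 1e-12 W
Formula: SWL = 10 * log10(W / W_ref)
Compute ratio: W / W_ref = 13763000000000
Compute log10: log10(13763000000000) = 13.138713
Multiply: SWL = 10 * 13.138713 = 131.39

131.39 dB


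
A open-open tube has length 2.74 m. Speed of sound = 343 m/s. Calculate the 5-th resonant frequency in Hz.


Given values:
  Tube type: open-open, L = 2.74 m, c = 343 m/s, n = 5
Formula: f_n = n * c / (2 * L)
Compute 2 * L = 2 * 2.74 = 5.48
f = 5 * 343 / 5.48
f = 312.96

312.96 Hz


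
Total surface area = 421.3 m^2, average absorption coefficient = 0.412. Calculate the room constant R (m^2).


Given values:
  S = 421.3 m^2, alpha = 0.412
Formula: R = S * alpha / (1 - alpha)
Numerator: 421.3 * 0.412 = 173.5756
Denominator: 1 - 0.412 = 0.588
R = 173.5756 / 0.588 = 295.2

295.2 m^2


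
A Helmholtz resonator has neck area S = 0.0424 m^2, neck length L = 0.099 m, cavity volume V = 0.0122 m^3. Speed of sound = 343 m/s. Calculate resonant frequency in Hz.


Given values:
  S = 0.0424 m^2, L = 0.099 m, V = 0.0122 m^3, c = 343 m/s
Formula: f = (c / (2*pi)) * sqrt(S / (V * L))
Compute V * L = 0.0122 * 0.099 = 0.0012078
Compute S / (V * L) = 0.0424 / 0.0012078 = 35.1051
Compute sqrt(35.1051) = 5.924956
Compute c / (2*pi) = 343 / 6.283185 = 54.590148
f = 54.590148 * 5.924956 = 323.44

323.44 Hz


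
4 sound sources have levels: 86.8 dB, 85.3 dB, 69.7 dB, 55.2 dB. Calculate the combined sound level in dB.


Formula: L_total = 10 * log10( sum(10^(Li/10)) )
  Source 1: 10^(86.8/10) = 478630092.3226
  Source 2: 10^(85.3/10) = 338844156.1392
  Source 3: 10^(69.7/10) = 9332543.008
  Source 4: 10^(55.2/10) = 331131.1215
Sum of linear values = 827137922.5913
L_total = 10 * log10(827137922.5913) = 89.18

89.18 dB


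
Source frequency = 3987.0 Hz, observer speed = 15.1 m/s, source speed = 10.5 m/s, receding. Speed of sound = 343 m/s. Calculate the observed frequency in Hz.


Given values:
  f_s = 3987.0 Hz, v_o = 15.1 m/s, v_s = 10.5 m/s
  Direction: receding
Formula: f_o = f_s * (c - v_o) / (c + v_s)
Numerator: c - v_o = 343 - 15.1 = 327.9
Denominator: c + v_s = 343 + 10.5 = 353.5
f_o = 3987.0 * 327.9 / 353.5 = 3698.27

3698.27 Hz


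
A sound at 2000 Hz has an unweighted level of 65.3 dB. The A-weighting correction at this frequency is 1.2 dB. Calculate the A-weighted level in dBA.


Given values:
  SPL = 65.3 dB
  A-weighting at 2000 Hz = 1.2 dB
Formula: L_A = SPL + A_weight
L_A = 65.3 + (1.2)
L_A = 66.5

66.5 dBA


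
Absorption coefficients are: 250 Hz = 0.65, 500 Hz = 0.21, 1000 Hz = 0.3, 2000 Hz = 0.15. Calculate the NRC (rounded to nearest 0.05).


Given values:
  a_250 = 0.65, a_500 = 0.21
  a_1000 = 0.3, a_2000 = 0.15
Formula: NRC = (a250 + a500 + a1000 + a2000) / 4
Sum = 0.65 + 0.21 + 0.3 + 0.15 = 1.31
NRC = 1.31 / 4 = 0.3275
Rounded to nearest 0.05: 0.35

0.35


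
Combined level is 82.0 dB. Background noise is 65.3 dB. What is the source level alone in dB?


Given values:
  L_total = 82.0 dB, L_bg = 65.3 dB
Formula: L_source = 10 * log10(10^(L_total/10) - 10^(L_bg/10))
Convert to linear:
  10^(82.0/10) = 158489319.2461
  10^(65.3/10) = 3388441.5614
Difference: 158489319.2461 - 3388441.5614 = 155100877.6847
L_source = 10 * log10(155100877.6847) = 81.91

81.91 dB


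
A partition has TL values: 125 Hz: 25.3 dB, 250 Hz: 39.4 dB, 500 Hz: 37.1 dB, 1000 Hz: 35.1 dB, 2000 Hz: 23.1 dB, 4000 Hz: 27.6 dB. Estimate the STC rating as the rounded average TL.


Given TL values at each frequency:
  125 Hz: 25.3 dB
  250 Hz: 39.4 dB
  500 Hz: 37.1 dB
  1000 Hz: 35.1 dB
  2000 Hz: 23.1 dB
  4000 Hz: 27.6 dB
Formula: STC ~ round(average of TL values)
Sum = 25.3 + 39.4 + 37.1 + 35.1 + 23.1 + 27.6 = 187.6
Average = 187.6 / 6 = 31.27
Rounded: 31

31


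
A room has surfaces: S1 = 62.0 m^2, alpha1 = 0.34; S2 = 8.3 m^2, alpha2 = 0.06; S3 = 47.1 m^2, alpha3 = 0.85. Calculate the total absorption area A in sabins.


Given surfaces:
  Surface 1: 62.0 * 0.34 = 21.08
  Surface 2: 8.3 * 0.06 = 0.498
  Surface 3: 47.1 * 0.85 = 40.035
Formula: A = sum(Si * alpha_i)
A = 21.08 + 0.498 + 40.035
A = 61.61

61.61 sabins


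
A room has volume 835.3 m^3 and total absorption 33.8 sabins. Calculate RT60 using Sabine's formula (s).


Given values:
  V = 835.3 m^3
  A = 33.8 sabins
Formula: RT60 = 0.161 * V / A
Numerator: 0.161 * 835.3 = 134.4833
RT60 = 134.4833 / 33.8 = 3.979

3.979 s


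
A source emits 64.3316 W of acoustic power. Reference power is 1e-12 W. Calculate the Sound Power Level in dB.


Given values:
  W = 64.3316 W
  W_ref = 1e-12 W
Formula: SWL = 10 * log10(W / W_ref)
Compute ratio: W / W_ref = 64331600000000
Compute log10: log10(64331600000000) = 13.808424
Multiply: SWL = 10 * 13.808424 = 138.08

138.08 dB


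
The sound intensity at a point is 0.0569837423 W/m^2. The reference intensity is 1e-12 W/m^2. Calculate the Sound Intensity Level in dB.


Given values:
  I = 0.0569837423 W/m^2
  I_ref = 1e-12 W/m^2
Formula: SIL = 10 * log10(I / I_ref)
Compute ratio: I / I_ref = 56983742300
Compute log10: log10(56983742300) = 10.755751
Multiply: SIL = 10 * 10.755751 = 107.56

107.56 dB


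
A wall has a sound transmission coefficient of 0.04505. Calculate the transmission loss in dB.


Given values:
  tau = 0.04505
Formula: TL = 10 * log10(1 / tau)
Compute 1 / tau = 1 / 0.04505 = 22.1976
Compute log10(22.1976) = 1.346306
TL = 10 * 1.346306 = 13.46

13.46 dB


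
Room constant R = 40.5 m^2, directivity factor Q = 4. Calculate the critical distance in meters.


Given values:
  R = 40.5 m^2, Q = 4
Formula: d_c = 0.141 * sqrt(Q * R)
Compute Q * R = 4 * 40.5 = 162.0
Compute sqrt(162.0) = 12.7279
d_c = 0.141 * 12.7279 = 1.795

1.795 m


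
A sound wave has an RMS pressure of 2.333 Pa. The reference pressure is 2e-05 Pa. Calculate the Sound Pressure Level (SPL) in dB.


Given values:
  p = 2.333 Pa
  p_ref = 2e-05 Pa
Formula: SPL = 20 * log10(p / p_ref)
Compute ratio: p / p_ref = 2.333 / 2e-05 = 116650
Compute log10: log10(116650) = 5.066885
Multiply: SPL = 20 * 5.066885 = 101.34

101.34 dB


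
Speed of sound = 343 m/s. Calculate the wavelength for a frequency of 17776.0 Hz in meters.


Given values:
  c = 343 m/s, f = 17776.0 Hz
Formula: lambda = c / f
lambda = 343 / 17776.0
lambda = 0.0193

0.0193 m


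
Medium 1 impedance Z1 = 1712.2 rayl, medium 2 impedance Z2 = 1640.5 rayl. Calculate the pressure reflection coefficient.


Given values:
  Z1 = 1712.2 rayl, Z2 = 1640.5 rayl
Formula: R = (Z2 - Z1) / (Z2 + Z1)
Numerator: Z2 - Z1 = 1640.5 - 1712.2 = -71.7
Denominator: Z2 + Z1 = 1640.5 + 1712.2 = 3352.7
R = -71.7 / 3352.7 = -0.0214

-0.0214


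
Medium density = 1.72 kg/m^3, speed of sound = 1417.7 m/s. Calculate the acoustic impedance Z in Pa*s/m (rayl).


Given values:
  rho = 1.72 kg/m^3
  c = 1417.7 m/s
Formula: Z = rho * c
Z = 1.72 * 1417.7
Z = 2438.44

2438.44 rayl


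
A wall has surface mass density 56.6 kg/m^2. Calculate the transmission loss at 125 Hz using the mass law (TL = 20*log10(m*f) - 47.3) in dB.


Given values:
  m = 56.6 kg/m^2, f = 125 Hz
Formula: TL = 20 * log10(m * f) - 47.3
Compute m * f = 56.6 * 125 = 7075.0
Compute log10(7075.0) = 3.849726
Compute 20 * 3.849726 = 76.9945
TL = 76.9945 - 47.3 = 29.69

29.69 dB


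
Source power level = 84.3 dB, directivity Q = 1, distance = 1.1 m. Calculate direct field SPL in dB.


Given values:
  Lw = 84.3 dB, Q = 1, r = 1.1 m
Formula: SPL = Lw + 10 * log10(Q / (4 * pi * r^2))
Compute 4 * pi * r^2 = 4 * pi * 1.1^2 = 15.2053
Compute Q / denom = 1 / 15.2053 = 0.06576654
Compute 10 * log10(0.06576654) = -11.82
SPL = 84.3 + (-11.82) = 72.48

72.48 dB


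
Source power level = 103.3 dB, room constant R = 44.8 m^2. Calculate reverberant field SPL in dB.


Given values:
  Lw = 103.3 dB, R = 44.8 m^2
Formula: SPL = Lw + 10 * log10(4 / R)
Compute 4 / R = 4 / 44.8 = 0.089286
Compute 10 * log10(0.089286) = -10.4922
SPL = 103.3 + (-10.4922) = 92.81

92.81 dB


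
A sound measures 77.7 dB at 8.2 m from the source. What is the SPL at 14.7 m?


Given values:
  SPL1 = 77.7 dB, r1 = 8.2 m, r2 = 14.7 m
Formula: SPL2 = SPL1 - 20 * log10(r2 / r1)
Compute ratio: r2 / r1 = 14.7 / 8.2 = 1.7927
Compute log10: log10(1.7927) = 0.253508
Compute drop: 20 * 0.253508 = 5.0702
SPL2 = 77.7 - 5.0702 = 72.63

72.63 dB


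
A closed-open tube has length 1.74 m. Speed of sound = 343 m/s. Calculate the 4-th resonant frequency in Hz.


Given values:
  Tube type: closed-open, L = 1.74 m, c = 343 m/s, n = 4
Formula: f_n = (2n - 1) * c / (4 * L)
Compute 2n - 1 = 2*4 - 1 = 7
Compute 4 * L = 4 * 1.74 = 6.96
f = 7 * 343 / 6.96
f = 344.97

344.97 Hz


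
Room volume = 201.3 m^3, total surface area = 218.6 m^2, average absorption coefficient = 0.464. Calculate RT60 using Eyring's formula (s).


Given values:
  V = 201.3 m^3, S = 218.6 m^2, alpha = 0.464
Formula: RT60 = 0.161 * V / (-S * ln(1 - alpha))
Compute ln(1 - 0.464) = ln(0.536) = -0.623621
Denominator: -218.6 * -0.623621 = 136.3236
Numerator: 0.161 * 201.3 = 32.4093
RT60 = 32.4093 / 136.3236 = 0.238

0.238 s


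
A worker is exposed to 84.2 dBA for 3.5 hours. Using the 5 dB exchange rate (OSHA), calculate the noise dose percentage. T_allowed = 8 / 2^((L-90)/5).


Given values:
  L = 84.2 dBA, T = 3.5 hours
Formula: T_allowed = 8 / 2^((L - 90) / 5)
Compute exponent: (84.2 - 90) / 5 = -1.16
Compute 2^(-1.16) = 0.447513
T_allowed = 8 / 0.447513 = 17.876576 hours
Dose = (T / T_allowed) * 100
Dose = (3.5 / 17.876576) * 100 = 19.58

19.58 %
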